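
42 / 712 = 21 / 356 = 0.06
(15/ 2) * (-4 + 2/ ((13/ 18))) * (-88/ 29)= 10560/ 377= 28.01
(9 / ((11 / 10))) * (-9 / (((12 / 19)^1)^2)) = -16245 / 88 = -184.60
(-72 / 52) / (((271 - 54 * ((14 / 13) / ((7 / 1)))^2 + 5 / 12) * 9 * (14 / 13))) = -2028 / 3834887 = -0.00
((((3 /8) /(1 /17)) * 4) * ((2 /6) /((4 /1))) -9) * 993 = -54615 /8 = -6826.88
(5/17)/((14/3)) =15/238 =0.06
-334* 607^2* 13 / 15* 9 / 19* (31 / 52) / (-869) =5722381419 / 165110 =34657.99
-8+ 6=-2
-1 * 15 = -15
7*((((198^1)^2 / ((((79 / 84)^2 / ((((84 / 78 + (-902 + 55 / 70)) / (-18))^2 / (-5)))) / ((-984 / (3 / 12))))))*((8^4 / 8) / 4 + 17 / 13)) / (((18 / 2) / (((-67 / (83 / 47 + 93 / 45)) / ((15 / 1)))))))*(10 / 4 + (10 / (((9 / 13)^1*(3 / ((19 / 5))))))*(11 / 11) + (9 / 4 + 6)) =-7075130444647538687194000 / 23816835549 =-297064252305533.63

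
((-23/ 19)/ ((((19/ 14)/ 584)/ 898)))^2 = 28516098813346816/ 130321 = 218814303246.19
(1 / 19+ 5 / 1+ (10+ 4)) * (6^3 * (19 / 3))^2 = 35655552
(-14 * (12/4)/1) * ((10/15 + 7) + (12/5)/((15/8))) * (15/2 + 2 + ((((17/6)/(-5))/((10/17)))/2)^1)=-25415467/7500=-3388.73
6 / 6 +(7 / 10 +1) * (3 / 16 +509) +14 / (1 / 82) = 322339 / 160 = 2014.62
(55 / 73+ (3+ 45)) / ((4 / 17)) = 60503 / 292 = 207.20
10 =10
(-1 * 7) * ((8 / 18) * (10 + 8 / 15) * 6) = -8848 / 45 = -196.62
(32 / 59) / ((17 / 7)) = 224 / 1003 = 0.22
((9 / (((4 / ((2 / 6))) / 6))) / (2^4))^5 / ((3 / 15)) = 295245 / 33554432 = 0.01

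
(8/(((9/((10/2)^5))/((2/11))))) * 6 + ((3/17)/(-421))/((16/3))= 11451199703/3778896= 3030.30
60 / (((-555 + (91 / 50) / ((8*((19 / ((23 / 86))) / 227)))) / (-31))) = 1215696000 / 362272889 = 3.36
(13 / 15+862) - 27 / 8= 103139 / 120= 859.49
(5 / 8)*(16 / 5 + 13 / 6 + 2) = 221 / 48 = 4.60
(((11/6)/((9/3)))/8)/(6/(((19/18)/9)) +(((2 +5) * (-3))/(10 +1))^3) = 278179/160959312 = 0.00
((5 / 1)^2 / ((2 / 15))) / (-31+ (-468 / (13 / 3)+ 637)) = 125 / 332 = 0.38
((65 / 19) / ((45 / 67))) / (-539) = -871 / 92169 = -0.01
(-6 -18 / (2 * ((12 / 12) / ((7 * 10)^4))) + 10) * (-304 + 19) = 61585648860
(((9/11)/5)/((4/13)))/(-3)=-39/220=-0.18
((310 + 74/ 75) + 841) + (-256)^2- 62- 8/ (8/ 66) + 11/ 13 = 64896812/ 975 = 66560.83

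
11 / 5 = 2.20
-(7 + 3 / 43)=-304 / 43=-7.07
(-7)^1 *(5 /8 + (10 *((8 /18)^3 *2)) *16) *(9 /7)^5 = -13566285 /19208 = -706.28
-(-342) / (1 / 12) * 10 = 41040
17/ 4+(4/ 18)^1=161/ 36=4.47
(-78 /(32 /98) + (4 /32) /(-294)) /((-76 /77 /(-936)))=-241027215 /1064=-226529.34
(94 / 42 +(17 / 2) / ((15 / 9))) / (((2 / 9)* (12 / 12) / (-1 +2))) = 4623 / 140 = 33.02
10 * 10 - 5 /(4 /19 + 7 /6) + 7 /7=15287 /157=97.37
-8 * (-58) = 464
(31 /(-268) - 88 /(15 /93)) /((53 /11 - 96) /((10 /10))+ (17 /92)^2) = 17020784484 /2842881355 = 5.99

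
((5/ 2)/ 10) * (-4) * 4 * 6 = -24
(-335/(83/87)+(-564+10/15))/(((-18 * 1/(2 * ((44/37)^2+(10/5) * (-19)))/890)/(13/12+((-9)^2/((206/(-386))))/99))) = 15517272715970125/10427890671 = 1488054.80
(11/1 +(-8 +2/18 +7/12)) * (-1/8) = -133/288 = -0.46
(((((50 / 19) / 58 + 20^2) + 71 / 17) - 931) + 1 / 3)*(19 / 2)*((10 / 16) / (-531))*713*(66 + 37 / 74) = 3507161899885 / 12565584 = 279108.55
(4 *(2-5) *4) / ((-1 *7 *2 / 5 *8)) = 15 / 7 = 2.14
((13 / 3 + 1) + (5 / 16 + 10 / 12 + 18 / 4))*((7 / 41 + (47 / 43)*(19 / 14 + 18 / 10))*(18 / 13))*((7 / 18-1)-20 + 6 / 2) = -24888282761 / 25669280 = -969.57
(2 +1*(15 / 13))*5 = 205 / 13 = 15.77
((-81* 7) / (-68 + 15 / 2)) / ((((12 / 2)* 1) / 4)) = 756 / 121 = 6.25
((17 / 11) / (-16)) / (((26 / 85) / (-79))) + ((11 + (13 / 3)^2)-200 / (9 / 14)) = -3519679 / 13728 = -256.39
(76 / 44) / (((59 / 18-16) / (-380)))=129960 / 2519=51.59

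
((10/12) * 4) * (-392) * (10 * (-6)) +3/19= 1489603/19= 78400.16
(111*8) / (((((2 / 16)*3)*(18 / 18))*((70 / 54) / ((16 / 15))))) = 340992 / 175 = 1948.53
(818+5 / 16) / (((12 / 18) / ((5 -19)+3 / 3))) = -15957.09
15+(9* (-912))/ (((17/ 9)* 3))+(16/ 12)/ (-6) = -219355/ 153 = -1433.69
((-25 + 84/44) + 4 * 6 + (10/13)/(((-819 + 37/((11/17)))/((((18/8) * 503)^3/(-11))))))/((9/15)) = 5102665975865/23008128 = 221776.67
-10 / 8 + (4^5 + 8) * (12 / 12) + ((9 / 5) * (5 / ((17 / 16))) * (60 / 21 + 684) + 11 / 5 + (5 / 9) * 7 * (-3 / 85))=48915403 / 7140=6850.90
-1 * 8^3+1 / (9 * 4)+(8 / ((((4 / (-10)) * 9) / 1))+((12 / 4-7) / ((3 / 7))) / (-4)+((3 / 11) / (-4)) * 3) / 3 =-152065 / 297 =-512.00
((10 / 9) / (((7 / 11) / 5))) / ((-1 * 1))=-550 / 63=-8.73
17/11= 1.55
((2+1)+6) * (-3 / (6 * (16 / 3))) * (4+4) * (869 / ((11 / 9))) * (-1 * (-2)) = -19197 / 2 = -9598.50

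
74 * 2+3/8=1187/8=148.38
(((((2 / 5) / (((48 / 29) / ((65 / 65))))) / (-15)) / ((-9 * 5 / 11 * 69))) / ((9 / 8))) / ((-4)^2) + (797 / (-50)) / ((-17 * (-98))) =-801532213 / 83801466000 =-0.01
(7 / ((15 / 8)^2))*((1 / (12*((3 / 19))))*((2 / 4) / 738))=0.00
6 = 6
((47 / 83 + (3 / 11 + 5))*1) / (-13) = -5331 / 11869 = -0.45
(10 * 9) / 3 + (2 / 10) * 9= 31.80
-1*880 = -880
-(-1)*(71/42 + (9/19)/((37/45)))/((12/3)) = 66923/118104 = 0.57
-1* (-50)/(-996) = -25/498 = -0.05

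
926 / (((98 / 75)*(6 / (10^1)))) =57875 / 49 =1181.12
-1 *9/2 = -9/2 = -4.50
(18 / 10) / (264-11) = 9 / 1265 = 0.01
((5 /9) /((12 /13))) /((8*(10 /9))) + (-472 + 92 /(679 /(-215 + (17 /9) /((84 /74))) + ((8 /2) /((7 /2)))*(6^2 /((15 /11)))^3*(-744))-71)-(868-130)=-1280.93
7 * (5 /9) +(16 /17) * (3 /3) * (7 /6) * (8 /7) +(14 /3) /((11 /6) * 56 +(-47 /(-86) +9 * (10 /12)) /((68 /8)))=90195545 /17382636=5.19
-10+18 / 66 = -107 / 11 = -9.73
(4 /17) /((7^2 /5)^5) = 0.00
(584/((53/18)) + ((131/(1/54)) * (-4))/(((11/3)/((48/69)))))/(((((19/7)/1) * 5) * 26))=-242639208/16560115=-14.65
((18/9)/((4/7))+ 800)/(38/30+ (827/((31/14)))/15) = 30.71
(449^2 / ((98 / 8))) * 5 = 4032020 / 49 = 82286.12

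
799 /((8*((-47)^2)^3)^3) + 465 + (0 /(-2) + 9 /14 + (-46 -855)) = -41579308290543249667243203693379721 /95506204440952501286530738590208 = -435.36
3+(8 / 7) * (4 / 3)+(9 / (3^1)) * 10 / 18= 6.19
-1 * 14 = -14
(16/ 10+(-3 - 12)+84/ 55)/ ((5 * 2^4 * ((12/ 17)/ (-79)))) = 16.61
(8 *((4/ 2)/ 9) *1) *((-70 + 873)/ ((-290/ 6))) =-12848/ 435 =-29.54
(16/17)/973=16/16541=0.00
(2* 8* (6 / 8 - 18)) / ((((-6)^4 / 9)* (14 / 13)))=-299 / 168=-1.78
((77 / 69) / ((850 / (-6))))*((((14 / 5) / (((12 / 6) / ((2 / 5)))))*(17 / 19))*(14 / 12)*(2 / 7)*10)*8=-17248 / 163875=-0.11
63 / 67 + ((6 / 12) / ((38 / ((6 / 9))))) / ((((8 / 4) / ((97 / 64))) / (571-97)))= 666637 / 162944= 4.09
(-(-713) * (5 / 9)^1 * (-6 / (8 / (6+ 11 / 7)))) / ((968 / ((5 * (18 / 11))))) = -2834175 / 149072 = -19.01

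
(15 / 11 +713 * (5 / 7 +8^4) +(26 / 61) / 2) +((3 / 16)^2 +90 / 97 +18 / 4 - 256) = 340659455859969 / 116635904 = 2920708.33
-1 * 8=-8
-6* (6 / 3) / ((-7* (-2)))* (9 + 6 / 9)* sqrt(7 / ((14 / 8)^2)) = -232* sqrt(7) / 49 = -12.53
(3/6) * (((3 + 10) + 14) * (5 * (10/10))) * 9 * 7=8505/2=4252.50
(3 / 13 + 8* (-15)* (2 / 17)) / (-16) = 3069 / 3536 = 0.87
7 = 7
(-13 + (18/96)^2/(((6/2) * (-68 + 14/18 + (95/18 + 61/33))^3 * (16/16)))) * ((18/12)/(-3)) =700849432481681/107822989164736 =6.50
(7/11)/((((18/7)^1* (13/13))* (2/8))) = 98/99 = 0.99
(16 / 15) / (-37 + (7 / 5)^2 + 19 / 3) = -80 / 2153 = -0.04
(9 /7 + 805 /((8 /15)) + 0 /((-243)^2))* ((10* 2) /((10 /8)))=169194 /7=24170.57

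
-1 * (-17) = 17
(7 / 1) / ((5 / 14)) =98 / 5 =19.60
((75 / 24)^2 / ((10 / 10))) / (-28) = -625 / 1792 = -0.35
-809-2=-811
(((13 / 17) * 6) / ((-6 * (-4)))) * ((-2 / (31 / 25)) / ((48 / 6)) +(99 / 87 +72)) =3409627 / 244528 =13.94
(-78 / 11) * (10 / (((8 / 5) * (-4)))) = 975 / 88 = 11.08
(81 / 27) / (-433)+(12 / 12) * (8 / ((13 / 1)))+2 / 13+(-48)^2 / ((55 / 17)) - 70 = 642.91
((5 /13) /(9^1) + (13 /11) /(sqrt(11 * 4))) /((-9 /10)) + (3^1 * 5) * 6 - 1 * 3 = 91561 /1053 - 65 * sqrt(11) /1089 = 86.75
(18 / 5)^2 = 324 / 25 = 12.96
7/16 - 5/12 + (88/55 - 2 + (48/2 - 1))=5429/240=22.62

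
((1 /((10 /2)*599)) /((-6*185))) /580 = -1 /1928181000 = -0.00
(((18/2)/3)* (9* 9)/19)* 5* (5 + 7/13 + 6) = 182250/247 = 737.85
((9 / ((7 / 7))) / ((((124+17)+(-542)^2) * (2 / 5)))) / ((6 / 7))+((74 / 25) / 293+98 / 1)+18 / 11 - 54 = 45.65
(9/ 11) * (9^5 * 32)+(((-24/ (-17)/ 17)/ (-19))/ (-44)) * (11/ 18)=280141682987/ 181203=1546010.18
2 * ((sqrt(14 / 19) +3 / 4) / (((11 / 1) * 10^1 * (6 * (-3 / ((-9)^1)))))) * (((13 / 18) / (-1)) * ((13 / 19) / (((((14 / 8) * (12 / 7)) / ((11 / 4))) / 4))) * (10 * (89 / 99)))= -15041 * sqrt(266) / 1929906 - 15041 / 135432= -0.24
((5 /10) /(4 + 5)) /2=0.03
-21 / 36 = -7 / 12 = -0.58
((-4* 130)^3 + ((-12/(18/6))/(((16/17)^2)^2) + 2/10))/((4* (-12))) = 3839535920407/1310720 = 2929333.44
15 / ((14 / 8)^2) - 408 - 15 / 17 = -336519 / 833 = -403.98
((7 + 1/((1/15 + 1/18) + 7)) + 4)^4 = 2600375899442161/168823196161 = 15402.95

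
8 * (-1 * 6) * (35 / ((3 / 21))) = -11760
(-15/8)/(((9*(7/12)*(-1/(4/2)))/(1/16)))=5/112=0.04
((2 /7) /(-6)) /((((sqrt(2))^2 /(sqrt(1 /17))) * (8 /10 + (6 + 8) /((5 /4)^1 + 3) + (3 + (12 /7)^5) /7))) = -84035 * sqrt(17) /398270142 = -0.00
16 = 16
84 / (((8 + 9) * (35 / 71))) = 852 / 85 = 10.02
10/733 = 0.01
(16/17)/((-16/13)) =-13/17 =-0.76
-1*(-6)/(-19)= -6/19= -0.32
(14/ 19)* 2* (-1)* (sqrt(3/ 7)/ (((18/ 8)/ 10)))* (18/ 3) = -320* sqrt(21)/ 57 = -25.73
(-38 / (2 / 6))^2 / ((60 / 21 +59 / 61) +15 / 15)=1387323 / 515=2693.83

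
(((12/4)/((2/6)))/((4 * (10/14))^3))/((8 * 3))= 1029/64000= 0.02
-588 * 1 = -588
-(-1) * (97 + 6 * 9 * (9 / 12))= 275 / 2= 137.50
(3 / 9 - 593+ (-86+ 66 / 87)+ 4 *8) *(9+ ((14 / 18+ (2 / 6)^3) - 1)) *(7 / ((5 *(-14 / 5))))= 6687086 / 2349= 2846.78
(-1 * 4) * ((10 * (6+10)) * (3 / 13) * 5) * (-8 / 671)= 76800 / 8723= 8.80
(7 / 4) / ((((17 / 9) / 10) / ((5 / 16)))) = 1575 / 544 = 2.90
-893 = -893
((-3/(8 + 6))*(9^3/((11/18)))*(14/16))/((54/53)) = -38637/176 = -219.53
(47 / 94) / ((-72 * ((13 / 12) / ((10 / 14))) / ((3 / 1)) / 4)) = -5 / 91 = -0.05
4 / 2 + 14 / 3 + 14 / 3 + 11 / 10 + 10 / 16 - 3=1207 / 120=10.06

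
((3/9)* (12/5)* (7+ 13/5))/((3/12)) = 768/25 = 30.72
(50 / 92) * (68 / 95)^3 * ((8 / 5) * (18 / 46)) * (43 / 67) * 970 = 94427702784 / 1215517685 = 77.69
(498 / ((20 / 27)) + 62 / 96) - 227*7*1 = -219853 / 240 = -916.05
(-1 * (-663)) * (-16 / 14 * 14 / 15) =-707.20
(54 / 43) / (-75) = -18 / 1075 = -0.02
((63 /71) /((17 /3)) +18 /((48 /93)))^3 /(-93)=-12901789068919875 /27909590544896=-462.27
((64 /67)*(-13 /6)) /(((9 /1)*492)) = -104 /222507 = -0.00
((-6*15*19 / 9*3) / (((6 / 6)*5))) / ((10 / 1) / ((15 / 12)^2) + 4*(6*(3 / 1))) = -285 / 196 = -1.45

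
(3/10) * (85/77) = 51/154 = 0.33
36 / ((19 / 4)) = 7.58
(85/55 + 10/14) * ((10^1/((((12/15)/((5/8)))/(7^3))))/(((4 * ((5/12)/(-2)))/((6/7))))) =-137025/22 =-6228.41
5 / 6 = 0.83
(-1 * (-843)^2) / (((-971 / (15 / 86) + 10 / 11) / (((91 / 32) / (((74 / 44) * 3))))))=71.96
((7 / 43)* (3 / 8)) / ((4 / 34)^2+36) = 6069 / 3580352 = 0.00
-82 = -82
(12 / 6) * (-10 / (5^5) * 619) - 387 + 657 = 166274 / 625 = 266.04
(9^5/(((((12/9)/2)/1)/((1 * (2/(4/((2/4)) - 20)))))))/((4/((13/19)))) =-767637/304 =-2525.12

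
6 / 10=3 / 5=0.60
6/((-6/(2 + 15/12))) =-13/4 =-3.25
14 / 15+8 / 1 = 134 / 15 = 8.93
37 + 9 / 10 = 379 / 10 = 37.90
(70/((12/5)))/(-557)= -175/3342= -0.05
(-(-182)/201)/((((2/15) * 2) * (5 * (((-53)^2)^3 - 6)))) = 91/2970024390482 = 0.00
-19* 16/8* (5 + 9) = -532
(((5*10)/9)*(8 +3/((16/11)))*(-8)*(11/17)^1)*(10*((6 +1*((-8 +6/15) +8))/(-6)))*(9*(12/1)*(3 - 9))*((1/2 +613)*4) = -83443852800/17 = -4908461929.41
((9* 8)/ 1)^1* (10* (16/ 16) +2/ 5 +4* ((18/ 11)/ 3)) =49824/ 55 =905.89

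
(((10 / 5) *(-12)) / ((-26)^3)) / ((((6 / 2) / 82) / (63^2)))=325458 / 2197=148.14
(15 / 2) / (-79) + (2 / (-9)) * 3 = -361 / 474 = -0.76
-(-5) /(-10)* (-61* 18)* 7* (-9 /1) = -34587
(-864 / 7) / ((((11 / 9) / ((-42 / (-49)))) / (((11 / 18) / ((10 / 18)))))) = -23328 / 245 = -95.22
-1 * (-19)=19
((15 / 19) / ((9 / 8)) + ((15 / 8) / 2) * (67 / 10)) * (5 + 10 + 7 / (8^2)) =12316679 / 116736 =105.51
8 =8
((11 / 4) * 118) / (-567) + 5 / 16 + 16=15.74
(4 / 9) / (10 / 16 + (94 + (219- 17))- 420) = -32 / 8883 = -0.00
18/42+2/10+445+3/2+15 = 32349/70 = 462.13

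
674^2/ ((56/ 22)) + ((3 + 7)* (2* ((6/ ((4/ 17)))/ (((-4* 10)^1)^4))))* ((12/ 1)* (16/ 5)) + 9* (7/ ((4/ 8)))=178591.58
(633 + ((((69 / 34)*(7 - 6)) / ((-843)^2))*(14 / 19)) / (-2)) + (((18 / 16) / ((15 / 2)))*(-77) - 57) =564.45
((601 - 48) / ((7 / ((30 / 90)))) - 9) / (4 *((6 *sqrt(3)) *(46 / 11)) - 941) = -5920772 / 310460259 - 210496 *sqrt(3) / 103486753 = -0.02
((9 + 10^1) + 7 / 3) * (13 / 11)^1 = 832 / 33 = 25.21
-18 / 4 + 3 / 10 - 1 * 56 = -301 / 5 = -60.20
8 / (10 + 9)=8 / 19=0.42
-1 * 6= -6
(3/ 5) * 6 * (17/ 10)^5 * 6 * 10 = 38336139/ 12500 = 3066.89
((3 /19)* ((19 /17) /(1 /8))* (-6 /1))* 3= -432 /17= -25.41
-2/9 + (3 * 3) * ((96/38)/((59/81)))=312686/10089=30.99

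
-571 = -571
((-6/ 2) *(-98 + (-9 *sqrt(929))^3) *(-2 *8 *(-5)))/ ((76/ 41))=241080/ 19 + 1666012860 *sqrt(929)/ 19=2672604327.68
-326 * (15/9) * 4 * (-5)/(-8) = -4075/3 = -1358.33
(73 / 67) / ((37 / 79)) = 5767 / 2479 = 2.33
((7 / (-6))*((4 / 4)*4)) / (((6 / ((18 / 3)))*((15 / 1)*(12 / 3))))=-7 / 90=-0.08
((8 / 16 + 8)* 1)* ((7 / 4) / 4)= 119 / 32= 3.72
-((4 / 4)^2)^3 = -1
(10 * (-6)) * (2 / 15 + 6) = -368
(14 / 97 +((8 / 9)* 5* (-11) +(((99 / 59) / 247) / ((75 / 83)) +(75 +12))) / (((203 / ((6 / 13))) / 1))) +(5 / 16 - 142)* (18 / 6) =-1901770255096721 / 4476528310800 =-424.83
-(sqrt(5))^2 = -5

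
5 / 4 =1.25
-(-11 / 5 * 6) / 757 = 0.02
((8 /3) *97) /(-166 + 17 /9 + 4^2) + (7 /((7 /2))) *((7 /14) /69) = -159299 /91977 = -1.73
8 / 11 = 0.73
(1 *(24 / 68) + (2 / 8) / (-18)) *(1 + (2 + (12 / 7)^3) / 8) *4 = 1070285 / 419832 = 2.55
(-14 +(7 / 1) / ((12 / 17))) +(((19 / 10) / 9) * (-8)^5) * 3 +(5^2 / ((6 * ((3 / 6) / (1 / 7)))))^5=-1695290628943 / 81682020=-20754.76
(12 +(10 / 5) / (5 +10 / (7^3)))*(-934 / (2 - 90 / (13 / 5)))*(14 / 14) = 64917203 / 182850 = 355.03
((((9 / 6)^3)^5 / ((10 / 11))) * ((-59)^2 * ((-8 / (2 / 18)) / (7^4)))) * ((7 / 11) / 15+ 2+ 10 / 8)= -325614566595573 / 1966899200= -165547.15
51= 51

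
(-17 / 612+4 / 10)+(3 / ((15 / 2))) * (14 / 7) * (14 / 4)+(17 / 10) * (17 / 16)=4.98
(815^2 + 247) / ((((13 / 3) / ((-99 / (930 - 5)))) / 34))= -6709838256 / 12025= -557990.71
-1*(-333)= 333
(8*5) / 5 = 8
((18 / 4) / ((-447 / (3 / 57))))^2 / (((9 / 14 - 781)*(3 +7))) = -63 / 1751181578500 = -0.00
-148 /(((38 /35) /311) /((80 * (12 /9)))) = -257756800 /57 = -4522049.12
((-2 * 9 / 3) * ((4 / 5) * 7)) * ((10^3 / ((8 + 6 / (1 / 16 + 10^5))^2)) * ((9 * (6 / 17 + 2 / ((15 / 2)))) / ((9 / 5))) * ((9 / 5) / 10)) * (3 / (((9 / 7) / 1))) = -29729317161611613 / 43520707202873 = -683.11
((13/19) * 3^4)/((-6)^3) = -0.26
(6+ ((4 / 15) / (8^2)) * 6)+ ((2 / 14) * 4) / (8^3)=26997 / 4480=6.03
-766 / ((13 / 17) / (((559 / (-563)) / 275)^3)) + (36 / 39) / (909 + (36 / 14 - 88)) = 64972101245506214 / 55628317616771453125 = 0.00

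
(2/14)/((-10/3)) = -3/70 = -0.04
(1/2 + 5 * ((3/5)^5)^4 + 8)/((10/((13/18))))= 4215331134910051/6866455078125000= 0.61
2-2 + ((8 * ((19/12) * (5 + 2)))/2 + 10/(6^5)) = 44.33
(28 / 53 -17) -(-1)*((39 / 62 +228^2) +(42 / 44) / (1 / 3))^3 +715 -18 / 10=1476405407913351199116068 / 10507732565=140506564930200.16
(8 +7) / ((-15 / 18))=-18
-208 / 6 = -34.67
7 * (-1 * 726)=-5082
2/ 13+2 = 28/ 13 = 2.15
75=75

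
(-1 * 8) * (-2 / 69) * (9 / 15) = 16 / 115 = 0.14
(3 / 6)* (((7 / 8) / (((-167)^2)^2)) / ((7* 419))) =1 / 5214346535984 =0.00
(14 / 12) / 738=0.00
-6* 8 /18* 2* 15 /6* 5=-200 /3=-66.67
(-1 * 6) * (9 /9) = -6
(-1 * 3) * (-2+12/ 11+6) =-168/ 11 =-15.27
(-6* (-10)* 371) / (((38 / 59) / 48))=1658955.79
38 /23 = 1.65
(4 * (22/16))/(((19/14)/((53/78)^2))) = 216293/115596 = 1.87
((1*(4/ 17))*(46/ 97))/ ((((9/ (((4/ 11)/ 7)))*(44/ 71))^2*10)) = 0.00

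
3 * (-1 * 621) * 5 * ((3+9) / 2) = -55890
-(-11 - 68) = 79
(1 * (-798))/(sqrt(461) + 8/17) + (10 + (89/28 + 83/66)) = 1876567807/123044460 - 230622 * sqrt(461)/133165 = -21.93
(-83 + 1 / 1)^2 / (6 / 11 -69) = -73964 / 753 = -98.23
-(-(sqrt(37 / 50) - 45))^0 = -1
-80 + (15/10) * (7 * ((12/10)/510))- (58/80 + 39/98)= -13510969/166600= -81.10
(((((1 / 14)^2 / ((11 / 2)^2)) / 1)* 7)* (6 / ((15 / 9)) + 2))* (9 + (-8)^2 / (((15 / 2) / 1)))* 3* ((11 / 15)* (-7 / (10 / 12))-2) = -214608 / 75625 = -2.84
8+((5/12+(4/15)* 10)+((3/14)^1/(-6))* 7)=65/6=10.83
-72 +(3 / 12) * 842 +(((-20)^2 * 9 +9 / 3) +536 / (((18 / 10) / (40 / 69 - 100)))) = -32122657 / 1242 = -25863.65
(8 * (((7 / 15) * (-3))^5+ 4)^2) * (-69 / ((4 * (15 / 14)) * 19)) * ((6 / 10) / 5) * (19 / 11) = -2.67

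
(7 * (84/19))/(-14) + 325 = 6133/19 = 322.79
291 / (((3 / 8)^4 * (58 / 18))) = 397312 / 87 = 4566.80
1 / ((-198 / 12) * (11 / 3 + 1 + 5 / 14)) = -28 / 2321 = -0.01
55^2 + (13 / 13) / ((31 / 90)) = 93865 / 31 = 3027.90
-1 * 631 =-631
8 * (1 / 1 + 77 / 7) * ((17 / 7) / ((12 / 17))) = 2312 / 7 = 330.29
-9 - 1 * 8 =-17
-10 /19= -0.53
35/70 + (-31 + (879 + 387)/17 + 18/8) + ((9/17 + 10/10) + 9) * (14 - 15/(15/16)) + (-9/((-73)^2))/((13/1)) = 118532335/4710836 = 25.16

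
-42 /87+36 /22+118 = 38010 /319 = 119.15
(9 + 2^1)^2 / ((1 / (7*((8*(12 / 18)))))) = 13552 / 3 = 4517.33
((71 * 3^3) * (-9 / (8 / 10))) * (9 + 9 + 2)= -431325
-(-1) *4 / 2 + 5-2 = 5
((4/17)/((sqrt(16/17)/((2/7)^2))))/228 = sqrt(17)/47481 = 0.00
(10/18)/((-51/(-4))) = 0.04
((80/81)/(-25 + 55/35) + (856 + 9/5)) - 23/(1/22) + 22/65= 76005269/215865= 352.10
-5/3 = -1.67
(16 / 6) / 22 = 4 / 33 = 0.12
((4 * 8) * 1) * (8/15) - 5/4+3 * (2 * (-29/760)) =1777/114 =15.59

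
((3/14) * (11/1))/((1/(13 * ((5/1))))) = 2145/14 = 153.21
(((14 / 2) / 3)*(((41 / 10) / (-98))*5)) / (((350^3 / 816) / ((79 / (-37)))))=55063 / 2776156250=0.00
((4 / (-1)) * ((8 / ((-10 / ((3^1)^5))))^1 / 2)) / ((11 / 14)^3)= 5334336 / 6655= 801.55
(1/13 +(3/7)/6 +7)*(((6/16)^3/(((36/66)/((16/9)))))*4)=4.91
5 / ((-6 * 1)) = -5 / 6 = -0.83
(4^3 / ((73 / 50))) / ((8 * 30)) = 40 / 219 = 0.18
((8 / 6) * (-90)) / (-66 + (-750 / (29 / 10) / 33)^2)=26.19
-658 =-658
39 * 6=234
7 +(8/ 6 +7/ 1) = 46/ 3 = 15.33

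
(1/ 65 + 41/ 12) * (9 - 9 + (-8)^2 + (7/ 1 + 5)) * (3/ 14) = 50863/ 910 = 55.89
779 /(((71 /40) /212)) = 93041.13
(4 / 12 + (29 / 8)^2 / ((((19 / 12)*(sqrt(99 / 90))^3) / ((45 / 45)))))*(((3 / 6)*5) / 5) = 1 / 6 + 12615*sqrt(110) / 36784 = 3.76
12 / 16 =3 / 4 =0.75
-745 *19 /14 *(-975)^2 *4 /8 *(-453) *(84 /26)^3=7341369615865.38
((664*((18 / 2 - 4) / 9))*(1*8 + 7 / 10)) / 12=2407 / 9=267.44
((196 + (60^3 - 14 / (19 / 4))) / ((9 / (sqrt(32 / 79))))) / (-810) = -8215336 * sqrt(158) / 5471145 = -18.87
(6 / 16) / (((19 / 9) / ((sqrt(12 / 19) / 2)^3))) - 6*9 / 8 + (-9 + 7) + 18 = 81*sqrt(57) / 54872 + 37 / 4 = 9.26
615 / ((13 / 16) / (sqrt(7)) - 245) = -90003200 / 35854877 - 42640 * sqrt(7) / 35854877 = -2.51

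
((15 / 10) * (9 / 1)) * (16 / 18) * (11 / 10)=66 / 5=13.20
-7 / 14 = -1 / 2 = -0.50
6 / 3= 2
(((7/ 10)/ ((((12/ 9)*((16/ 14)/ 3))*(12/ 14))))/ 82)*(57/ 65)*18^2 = 4750893/ 852800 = 5.57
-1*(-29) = 29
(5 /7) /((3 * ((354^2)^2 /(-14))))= -0.00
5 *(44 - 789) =-3725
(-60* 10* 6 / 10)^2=129600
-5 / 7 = -0.71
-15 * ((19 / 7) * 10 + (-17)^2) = -33195 / 7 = -4742.14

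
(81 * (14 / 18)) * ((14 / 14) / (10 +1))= 5.73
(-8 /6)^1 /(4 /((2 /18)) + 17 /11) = -44 /1239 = -0.04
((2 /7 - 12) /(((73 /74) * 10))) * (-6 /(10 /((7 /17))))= 9102 /31025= 0.29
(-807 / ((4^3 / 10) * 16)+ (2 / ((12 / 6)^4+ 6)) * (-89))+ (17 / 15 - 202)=-18318511 / 84480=-216.84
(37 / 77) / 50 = 37 / 3850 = 0.01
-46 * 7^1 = -322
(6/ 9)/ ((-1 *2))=-1/ 3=-0.33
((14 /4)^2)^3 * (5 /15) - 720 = -20591 /192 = -107.24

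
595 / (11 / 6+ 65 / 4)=1020 / 31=32.90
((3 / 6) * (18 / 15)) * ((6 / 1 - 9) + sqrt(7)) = -0.21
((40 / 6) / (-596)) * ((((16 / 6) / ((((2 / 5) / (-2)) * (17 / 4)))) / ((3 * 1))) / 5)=160 / 68391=0.00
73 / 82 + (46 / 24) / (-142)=0.88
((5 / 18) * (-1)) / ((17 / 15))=-25 / 102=-0.25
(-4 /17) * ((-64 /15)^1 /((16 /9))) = 48 /85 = 0.56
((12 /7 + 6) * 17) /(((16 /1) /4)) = 459 /14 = 32.79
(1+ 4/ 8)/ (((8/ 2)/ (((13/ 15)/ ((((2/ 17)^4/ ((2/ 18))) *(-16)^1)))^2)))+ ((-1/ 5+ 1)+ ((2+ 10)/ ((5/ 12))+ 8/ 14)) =8925003528223/ 22295347200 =400.31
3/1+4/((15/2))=53/15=3.53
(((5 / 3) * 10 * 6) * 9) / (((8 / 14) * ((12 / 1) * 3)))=175 / 4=43.75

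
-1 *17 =-17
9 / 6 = 3 / 2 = 1.50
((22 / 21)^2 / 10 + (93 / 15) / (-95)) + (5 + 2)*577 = 846078844 / 209475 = 4039.04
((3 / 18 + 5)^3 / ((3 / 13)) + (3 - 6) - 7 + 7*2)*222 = 14425375 / 108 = 133568.29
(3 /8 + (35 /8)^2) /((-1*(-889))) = 0.02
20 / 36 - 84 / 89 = -311 / 801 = -0.39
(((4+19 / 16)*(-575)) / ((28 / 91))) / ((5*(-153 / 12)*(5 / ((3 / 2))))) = 24817 / 544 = 45.62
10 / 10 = 1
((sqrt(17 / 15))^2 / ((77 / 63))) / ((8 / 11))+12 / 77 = 4407 / 3080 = 1.43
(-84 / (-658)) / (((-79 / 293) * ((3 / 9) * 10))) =-2637 / 18565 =-0.14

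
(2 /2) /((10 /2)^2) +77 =1926 /25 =77.04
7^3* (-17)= -5831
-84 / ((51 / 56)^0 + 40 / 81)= -6804 / 121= -56.23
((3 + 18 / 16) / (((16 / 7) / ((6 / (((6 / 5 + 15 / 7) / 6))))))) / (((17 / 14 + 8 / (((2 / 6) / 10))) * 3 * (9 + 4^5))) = 1715 / 65963248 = 0.00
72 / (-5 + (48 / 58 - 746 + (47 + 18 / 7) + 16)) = -0.11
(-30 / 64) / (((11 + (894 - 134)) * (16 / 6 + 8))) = -15 / 263168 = -0.00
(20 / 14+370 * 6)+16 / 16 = 15557 / 7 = 2222.43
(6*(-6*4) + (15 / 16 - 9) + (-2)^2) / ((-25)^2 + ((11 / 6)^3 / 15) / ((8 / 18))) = -213210 / 901331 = -0.24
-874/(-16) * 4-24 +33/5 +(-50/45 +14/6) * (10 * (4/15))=55177/270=204.36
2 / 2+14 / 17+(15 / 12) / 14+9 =10389 / 952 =10.91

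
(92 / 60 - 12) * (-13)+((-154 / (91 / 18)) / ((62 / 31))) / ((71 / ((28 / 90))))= 1882919 / 13845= 136.00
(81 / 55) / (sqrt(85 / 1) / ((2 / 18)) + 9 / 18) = -162 / 1514645 + 2916 *sqrt(85) / 1514645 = 0.02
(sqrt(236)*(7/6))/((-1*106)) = -0.17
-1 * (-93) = 93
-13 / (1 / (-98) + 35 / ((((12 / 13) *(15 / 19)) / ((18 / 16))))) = -20384 / 84705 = -0.24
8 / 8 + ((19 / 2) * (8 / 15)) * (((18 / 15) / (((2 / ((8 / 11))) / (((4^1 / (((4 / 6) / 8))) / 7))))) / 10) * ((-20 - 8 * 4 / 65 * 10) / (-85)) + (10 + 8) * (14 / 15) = 194041933 / 10635625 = 18.24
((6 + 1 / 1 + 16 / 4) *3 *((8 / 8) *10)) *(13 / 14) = 2145 / 7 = 306.43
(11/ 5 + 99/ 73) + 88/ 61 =111298/ 22265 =5.00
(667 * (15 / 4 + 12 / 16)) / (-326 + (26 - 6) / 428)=-642321 / 69754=-9.21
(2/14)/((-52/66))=-33/182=-0.18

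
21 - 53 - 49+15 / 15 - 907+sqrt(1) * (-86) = -1073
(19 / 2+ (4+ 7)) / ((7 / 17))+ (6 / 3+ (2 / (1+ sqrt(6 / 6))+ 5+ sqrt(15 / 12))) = sqrt(5) / 2+ 809 / 14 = 58.90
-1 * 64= -64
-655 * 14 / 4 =-4585 / 2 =-2292.50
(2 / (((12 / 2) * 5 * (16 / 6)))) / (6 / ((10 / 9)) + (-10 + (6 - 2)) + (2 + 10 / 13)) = 13 / 1128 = 0.01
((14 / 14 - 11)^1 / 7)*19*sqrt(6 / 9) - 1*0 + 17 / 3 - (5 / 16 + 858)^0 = 14 / 3 - 190*sqrt(6) / 21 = -17.50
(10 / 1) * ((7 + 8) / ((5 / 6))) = 180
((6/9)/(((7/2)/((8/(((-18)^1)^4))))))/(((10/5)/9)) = 1/15309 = 0.00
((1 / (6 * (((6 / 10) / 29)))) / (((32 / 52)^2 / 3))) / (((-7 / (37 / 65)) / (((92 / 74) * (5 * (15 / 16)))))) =-216775 / 7168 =-30.24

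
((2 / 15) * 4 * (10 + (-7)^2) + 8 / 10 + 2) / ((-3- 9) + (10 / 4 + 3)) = -1028 / 195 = -5.27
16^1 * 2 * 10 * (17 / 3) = 5440 / 3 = 1813.33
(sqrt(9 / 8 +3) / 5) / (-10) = -0.04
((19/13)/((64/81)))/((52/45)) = 69255/43264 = 1.60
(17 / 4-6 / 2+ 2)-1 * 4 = -3 / 4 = -0.75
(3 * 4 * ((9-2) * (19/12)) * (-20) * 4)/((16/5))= -3325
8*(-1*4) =-32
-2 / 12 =-1 / 6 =-0.17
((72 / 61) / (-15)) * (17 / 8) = -51 / 305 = -0.17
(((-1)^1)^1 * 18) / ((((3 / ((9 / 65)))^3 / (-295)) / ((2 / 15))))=19116 / 274625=0.07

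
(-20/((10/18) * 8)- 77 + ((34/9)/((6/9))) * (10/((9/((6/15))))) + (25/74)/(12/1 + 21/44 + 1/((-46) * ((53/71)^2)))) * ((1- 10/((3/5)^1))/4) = 309.24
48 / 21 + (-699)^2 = 3420223 / 7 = 488603.29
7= 7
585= 585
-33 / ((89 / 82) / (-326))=9911.87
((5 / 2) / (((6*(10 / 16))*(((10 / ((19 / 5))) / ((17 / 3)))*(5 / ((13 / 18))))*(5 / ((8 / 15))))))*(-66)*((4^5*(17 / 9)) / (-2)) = 3216232448 / 2278125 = 1411.79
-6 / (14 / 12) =-36 / 7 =-5.14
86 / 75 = 1.15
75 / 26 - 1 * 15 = -315 / 26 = -12.12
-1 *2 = -2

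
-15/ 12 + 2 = 3/ 4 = 0.75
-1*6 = -6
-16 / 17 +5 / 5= 1 / 17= 0.06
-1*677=-677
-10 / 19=-0.53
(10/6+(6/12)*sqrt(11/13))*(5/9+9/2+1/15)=461*sqrt(143)/2340+461/54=10.89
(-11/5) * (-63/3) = 231/5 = 46.20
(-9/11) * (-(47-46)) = 9/11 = 0.82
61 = 61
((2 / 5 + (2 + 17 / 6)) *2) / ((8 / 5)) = 157 / 24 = 6.54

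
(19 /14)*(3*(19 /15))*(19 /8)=6859 /560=12.25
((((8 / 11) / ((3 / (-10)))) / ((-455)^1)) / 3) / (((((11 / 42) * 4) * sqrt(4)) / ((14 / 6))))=28 / 14157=0.00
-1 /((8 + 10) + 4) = -1 /22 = -0.05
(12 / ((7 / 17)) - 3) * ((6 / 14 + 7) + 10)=22326 / 49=455.63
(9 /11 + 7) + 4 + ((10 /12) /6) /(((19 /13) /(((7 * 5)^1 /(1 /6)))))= 39845 /1254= 31.77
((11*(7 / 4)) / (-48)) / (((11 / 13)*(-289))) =0.00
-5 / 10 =-1 / 2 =-0.50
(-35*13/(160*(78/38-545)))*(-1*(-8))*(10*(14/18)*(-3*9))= -181545/20632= -8.80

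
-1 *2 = -2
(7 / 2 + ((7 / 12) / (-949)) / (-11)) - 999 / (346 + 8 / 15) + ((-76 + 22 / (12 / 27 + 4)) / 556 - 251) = -226734327265003 / 905088858960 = -250.51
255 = 255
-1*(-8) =8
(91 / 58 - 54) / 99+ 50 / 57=37921 / 109098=0.35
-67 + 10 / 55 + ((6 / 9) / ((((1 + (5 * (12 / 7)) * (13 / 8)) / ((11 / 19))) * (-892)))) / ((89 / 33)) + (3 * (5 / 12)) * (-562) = -121263683169 / 157624874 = -769.32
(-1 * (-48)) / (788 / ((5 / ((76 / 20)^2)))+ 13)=6000 / 286093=0.02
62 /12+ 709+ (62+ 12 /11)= 777.26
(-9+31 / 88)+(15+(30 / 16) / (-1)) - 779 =-34079 / 44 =-774.52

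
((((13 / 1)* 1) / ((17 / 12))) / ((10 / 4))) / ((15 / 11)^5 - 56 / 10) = -50247912 / 12113401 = -4.15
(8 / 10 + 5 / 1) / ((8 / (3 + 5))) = 5.80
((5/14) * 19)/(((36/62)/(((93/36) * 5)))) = 456475/3024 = 150.95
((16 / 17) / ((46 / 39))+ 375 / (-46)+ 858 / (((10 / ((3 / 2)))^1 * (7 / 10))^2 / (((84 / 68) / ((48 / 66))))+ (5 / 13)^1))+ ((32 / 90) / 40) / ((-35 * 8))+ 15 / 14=36855686842301 / 628006018500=58.69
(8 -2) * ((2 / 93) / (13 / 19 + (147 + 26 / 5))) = 95 / 112561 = 0.00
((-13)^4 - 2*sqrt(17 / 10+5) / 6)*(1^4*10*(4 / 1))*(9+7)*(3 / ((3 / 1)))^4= 18279040 - 64*sqrt(670) / 3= 18278487.80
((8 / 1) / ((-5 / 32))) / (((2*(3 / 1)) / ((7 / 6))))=-448 / 45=-9.96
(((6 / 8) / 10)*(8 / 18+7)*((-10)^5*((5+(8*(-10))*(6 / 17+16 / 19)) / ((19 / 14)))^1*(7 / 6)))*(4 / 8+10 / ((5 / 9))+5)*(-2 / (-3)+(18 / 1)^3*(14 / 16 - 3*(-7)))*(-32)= -23043322974295400000 / 55233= -417202088865268.95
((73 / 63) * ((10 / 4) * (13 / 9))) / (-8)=-4745 / 9072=-0.52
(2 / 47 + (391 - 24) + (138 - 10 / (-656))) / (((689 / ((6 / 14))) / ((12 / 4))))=70073739 / 74351368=0.94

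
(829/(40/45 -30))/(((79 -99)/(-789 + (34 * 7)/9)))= -5689427/5240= -1085.77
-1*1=-1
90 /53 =1.70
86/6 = 43/3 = 14.33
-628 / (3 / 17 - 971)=2669 / 4126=0.65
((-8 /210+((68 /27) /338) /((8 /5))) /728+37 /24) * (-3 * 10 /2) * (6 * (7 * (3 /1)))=-716947619 /246064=-2913.66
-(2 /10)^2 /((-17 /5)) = 1 /85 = 0.01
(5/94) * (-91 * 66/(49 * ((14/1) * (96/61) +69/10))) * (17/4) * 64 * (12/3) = -474531200/1935507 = -245.17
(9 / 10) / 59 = 9 / 590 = 0.02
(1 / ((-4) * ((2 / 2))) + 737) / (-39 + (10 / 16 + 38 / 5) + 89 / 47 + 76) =15.64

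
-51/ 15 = -17/ 5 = -3.40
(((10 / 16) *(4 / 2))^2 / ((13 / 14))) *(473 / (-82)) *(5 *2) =-413875 / 4264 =-97.06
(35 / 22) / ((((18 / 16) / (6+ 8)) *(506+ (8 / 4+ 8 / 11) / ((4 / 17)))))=3920 / 102483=0.04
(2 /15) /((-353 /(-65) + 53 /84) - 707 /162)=0.08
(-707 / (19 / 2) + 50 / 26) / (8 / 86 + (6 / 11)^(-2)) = -20.99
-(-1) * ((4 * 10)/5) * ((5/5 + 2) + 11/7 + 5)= 536/7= 76.57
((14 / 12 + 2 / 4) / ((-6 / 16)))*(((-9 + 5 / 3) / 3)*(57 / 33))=18.77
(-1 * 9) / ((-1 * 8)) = 9 / 8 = 1.12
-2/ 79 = -0.03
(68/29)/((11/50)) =3400/319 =10.66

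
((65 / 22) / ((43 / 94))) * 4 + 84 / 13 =198592 / 6149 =32.30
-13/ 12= -1.08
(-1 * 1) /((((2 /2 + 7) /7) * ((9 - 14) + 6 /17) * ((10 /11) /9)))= 11781 /6320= 1.86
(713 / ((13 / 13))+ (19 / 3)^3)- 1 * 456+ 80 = 15958 / 27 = 591.04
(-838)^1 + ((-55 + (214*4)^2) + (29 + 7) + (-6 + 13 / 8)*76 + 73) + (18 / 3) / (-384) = 731619.48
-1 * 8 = -8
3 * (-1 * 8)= -24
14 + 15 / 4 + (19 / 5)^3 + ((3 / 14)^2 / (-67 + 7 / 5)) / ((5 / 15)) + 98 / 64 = 297939321 / 4018000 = 74.15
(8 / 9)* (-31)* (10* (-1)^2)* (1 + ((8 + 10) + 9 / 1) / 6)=-13640 / 9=-1515.56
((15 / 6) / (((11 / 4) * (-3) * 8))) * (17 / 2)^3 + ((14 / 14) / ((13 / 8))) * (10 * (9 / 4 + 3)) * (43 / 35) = 225551 / 13728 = 16.43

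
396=396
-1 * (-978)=978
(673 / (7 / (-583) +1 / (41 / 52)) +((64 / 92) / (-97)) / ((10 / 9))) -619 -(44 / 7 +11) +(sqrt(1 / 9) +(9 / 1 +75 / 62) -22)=-48865946475881 / 436135490490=-112.04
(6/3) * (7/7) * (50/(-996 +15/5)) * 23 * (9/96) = -575/2648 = -0.22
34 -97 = -63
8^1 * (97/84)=194/21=9.24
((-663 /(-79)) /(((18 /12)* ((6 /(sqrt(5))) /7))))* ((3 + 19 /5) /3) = 52598* sqrt(5) /3555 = 33.08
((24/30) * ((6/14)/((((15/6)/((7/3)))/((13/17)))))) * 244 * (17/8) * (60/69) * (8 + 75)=1053104/115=9157.43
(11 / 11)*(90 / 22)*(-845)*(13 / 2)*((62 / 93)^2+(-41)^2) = -831180025 / 22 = -37780910.23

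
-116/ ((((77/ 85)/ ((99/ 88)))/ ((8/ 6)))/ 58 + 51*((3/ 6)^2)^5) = -878407680/ 455993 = -1926.36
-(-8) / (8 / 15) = 15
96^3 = 884736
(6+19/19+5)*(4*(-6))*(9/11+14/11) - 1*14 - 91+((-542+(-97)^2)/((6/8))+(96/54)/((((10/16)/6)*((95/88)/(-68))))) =52461427/5225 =10040.46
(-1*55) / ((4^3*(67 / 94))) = -2585 / 2144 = -1.21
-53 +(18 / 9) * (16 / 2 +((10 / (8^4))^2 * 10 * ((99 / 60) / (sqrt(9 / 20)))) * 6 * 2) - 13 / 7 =-272 / 7 +825 * sqrt(5) / 524288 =-38.85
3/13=0.23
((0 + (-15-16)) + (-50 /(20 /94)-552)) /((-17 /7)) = 5726 /17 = 336.82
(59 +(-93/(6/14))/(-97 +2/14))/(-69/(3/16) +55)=-41521/212214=-0.20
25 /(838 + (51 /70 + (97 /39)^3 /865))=17958827250 /602516038379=0.03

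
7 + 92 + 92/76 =1904/19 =100.21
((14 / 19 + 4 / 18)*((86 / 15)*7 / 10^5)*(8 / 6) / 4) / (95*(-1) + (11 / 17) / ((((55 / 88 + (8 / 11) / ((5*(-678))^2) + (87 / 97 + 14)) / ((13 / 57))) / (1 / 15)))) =-79861630000537819 / 59132625554520514687500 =-0.00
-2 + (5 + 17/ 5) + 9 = 77/ 5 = 15.40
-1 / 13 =-0.08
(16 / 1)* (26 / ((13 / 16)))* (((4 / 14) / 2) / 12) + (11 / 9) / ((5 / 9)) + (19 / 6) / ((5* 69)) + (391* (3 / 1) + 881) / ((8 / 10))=18661703 / 7245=2575.80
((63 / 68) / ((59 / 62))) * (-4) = -3906 / 1003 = -3.89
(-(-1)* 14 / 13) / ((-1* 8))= -7 / 52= -0.13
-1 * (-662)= 662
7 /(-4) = -7 /4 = -1.75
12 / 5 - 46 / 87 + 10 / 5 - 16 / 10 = 988 / 435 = 2.27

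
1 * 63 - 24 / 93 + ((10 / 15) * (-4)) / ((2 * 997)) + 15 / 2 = 13025557 / 185442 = 70.24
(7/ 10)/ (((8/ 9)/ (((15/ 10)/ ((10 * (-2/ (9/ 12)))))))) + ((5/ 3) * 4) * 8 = 2046299/ 38400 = 53.29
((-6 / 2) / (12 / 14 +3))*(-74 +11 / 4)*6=665 / 2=332.50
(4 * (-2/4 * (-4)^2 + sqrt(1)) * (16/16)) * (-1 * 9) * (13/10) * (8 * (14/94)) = 91728/235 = 390.33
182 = 182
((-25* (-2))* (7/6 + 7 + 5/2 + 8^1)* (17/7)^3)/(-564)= -491300/20727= -23.70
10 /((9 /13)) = 130 /9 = 14.44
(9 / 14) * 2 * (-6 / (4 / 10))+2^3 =-79 / 7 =-11.29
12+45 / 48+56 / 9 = 2759 / 144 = 19.16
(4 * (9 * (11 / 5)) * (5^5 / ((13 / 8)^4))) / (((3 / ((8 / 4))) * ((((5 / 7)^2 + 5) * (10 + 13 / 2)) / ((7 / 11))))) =165.62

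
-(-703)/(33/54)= 12654/11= 1150.36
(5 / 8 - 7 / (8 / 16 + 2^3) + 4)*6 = 1551 / 68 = 22.81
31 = 31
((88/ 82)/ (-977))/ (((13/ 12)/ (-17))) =8976/ 520741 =0.02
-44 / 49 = -0.90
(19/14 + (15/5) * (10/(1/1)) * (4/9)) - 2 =533/42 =12.69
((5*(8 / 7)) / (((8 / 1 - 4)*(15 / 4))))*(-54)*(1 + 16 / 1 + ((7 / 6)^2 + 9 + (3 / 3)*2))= -604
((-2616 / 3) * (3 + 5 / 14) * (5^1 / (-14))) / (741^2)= 51230 / 26904969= 0.00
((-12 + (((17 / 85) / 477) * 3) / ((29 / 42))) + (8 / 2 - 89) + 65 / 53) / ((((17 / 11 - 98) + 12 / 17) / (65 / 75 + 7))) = 16240708396 / 2063998875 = 7.87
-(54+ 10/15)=-164/3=-54.67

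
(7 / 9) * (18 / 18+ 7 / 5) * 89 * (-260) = -129584 / 3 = -43194.67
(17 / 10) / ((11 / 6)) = 51 / 55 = 0.93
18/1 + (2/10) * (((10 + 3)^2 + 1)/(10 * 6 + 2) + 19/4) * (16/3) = 12086/465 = 25.99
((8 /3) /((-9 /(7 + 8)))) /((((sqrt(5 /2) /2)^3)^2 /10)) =-8192 /45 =-182.04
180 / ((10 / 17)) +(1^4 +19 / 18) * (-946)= -14747 / 9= -1638.56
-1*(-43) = 43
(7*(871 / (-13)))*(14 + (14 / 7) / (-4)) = -12663 / 2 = -6331.50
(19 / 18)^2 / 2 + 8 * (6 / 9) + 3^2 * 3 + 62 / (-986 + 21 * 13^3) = 962343439 / 29257848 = 32.89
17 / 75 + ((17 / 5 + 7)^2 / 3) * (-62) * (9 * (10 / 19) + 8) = -40570493 / 1425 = -28470.52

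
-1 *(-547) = 547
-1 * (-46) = 46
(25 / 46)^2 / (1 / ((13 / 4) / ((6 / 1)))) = 8125 / 50784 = 0.16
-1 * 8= -8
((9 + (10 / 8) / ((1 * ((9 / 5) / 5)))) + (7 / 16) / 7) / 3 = 1805 / 432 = 4.18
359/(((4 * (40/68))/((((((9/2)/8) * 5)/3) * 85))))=1556265/128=12158.32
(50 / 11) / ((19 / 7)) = 1.67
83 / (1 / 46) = 3818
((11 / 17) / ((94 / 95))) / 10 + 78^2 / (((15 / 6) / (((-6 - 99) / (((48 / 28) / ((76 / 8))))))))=-4525698787 / 3196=-1416050.93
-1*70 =-70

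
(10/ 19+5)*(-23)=-2415/ 19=-127.11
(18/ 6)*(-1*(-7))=21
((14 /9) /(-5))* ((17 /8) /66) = -119 /11880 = -0.01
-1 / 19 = -0.05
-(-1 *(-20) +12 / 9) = -21.33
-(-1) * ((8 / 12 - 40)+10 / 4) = -221 / 6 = -36.83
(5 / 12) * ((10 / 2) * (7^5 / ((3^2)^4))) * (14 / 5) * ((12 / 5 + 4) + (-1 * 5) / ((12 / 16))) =-235298 / 59049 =-3.98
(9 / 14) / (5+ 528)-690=-5148771 / 7462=-690.00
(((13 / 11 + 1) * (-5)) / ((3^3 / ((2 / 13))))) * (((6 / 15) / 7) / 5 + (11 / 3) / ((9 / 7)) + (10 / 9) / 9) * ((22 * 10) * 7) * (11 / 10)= -14902624 / 47385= -314.50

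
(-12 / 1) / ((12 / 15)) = -15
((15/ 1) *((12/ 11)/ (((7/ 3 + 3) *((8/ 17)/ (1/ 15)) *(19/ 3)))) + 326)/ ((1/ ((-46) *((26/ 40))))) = -652043353/ 66880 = -9749.45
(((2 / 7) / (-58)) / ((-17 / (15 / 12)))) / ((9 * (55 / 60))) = 5 / 113883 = 0.00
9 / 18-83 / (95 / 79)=-13019 / 190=-68.52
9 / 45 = 1 / 5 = 0.20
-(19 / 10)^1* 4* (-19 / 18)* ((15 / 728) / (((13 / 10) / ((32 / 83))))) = 14440 / 294567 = 0.05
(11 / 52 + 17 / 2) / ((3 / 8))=302 / 13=23.23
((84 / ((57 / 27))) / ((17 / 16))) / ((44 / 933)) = 2821392 / 3553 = 794.09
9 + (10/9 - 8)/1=2.11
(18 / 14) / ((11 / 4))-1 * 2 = -118 / 77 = -1.53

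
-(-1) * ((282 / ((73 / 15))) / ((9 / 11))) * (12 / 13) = 62040 / 949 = 65.37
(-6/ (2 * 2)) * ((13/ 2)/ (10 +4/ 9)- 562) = 316617/ 376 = 842.07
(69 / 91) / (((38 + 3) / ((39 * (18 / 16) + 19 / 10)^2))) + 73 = 667107509 / 5969600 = 111.75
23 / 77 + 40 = 3103 / 77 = 40.30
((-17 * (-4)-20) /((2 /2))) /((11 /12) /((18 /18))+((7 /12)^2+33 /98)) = 338688 /11245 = 30.12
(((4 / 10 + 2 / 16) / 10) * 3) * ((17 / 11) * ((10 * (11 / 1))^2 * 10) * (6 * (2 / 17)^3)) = 83160 / 289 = 287.75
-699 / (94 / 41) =-28659 / 94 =-304.88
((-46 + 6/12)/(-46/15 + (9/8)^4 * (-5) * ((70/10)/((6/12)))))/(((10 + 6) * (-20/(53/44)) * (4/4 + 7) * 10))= -14469/778521260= -0.00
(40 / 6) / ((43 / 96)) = 640 / 43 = 14.88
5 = 5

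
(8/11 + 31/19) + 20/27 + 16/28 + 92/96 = 4.63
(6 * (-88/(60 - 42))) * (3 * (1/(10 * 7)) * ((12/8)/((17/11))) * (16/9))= -2.17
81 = 81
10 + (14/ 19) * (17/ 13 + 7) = 3982/ 247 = 16.12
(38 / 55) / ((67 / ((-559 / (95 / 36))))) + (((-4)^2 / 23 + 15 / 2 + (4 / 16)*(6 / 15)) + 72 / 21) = 28299102 / 2966425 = 9.54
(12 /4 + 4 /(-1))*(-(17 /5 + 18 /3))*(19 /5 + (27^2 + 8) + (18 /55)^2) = 105338468 /15125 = 6964.53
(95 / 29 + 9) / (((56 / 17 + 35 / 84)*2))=1.65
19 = 19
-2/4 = -1/2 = -0.50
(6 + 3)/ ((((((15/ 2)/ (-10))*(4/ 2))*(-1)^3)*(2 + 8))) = 3/ 5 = 0.60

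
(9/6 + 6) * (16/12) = 10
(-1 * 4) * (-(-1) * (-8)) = 32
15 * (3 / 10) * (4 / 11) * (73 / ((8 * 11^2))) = 657 / 5324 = 0.12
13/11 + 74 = 827/11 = 75.18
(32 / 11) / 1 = 32 / 11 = 2.91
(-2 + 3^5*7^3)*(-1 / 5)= -83347 / 5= -16669.40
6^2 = 36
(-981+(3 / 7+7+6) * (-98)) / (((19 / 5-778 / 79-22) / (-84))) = -25404820 / 3693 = -6879.18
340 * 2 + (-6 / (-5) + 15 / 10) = 6827 / 10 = 682.70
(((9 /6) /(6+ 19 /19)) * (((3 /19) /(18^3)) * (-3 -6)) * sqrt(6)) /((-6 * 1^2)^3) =sqrt(6) /4136832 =0.00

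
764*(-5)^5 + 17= -2387483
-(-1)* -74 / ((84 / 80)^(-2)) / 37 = -441 / 200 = -2.20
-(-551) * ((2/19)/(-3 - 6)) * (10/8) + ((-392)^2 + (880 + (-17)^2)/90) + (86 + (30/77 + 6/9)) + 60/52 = 769554503/5005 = 153757.14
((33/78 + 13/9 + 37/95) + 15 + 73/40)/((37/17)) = 28845107/3290040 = 8.77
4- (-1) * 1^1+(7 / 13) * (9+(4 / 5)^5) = 10.02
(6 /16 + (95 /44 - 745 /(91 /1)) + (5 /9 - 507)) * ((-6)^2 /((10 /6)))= -110723601 /10010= -11061.30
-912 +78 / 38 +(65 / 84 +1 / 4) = -725321 / 798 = -908.92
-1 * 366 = -366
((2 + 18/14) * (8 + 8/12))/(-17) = -598/357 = -1.68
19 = 19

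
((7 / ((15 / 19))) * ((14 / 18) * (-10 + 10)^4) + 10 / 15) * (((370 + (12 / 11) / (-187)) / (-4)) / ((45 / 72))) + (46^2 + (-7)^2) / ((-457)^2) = -635734715813 / 6444035895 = -98.65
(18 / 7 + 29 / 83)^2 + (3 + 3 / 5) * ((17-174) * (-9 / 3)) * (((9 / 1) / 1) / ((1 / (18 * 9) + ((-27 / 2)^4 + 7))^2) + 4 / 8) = 2679337379413594828980476 / 3128856284190750925805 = 856.33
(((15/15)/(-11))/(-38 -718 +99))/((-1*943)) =-1/6815061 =-0.00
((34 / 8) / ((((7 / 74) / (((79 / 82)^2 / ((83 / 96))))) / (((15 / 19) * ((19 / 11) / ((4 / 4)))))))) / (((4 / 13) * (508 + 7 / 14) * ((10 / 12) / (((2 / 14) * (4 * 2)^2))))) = 39193080576 / 8497927361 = 4.61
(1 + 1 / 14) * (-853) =-12795 / 14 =-913.93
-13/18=-0.72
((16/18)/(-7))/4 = -2/63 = -0.03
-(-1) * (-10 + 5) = -5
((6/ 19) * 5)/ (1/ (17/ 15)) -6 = -80/ 19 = -4.21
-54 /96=-9 /16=-0.56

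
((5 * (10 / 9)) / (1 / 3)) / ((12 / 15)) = 125 / 6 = 20.83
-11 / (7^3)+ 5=1704 / 343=4.97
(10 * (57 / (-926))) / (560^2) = -57 / 29039360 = -0.00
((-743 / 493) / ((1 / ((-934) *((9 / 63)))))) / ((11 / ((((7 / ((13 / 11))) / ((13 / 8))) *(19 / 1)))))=105482224 / 83317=1266.03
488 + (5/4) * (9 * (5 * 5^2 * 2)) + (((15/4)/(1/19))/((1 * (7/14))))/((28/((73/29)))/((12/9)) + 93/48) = 79591087/24014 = 3314.36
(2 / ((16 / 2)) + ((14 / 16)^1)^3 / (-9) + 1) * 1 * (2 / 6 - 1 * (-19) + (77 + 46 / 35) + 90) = 106731151 / 483840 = 220.59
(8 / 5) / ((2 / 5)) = 4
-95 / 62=-1.53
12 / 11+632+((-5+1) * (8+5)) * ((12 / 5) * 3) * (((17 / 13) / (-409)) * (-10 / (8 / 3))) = 2828080 / 4499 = 628.60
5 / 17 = 0.29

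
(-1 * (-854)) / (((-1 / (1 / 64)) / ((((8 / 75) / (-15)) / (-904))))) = -427 / 4068000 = -0.00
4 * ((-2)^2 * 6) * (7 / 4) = 168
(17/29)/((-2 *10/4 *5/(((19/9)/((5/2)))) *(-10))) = 323/163125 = 0.00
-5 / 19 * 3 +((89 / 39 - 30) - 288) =-234532 / 741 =-316.51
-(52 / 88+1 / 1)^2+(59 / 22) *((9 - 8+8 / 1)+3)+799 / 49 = 1089915 / 23716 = 45.96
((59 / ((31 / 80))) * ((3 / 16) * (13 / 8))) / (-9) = -3835 / 744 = -5.15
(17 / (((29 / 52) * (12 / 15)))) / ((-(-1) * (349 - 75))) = 0.14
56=56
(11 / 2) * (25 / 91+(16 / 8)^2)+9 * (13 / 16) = 44879 / 1456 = 30.82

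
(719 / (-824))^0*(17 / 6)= 17 / 6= 2.83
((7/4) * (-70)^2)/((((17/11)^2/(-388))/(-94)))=37842435400/289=130942683.04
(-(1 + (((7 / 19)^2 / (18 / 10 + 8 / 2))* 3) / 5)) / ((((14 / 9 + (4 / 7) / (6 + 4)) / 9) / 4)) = -22.64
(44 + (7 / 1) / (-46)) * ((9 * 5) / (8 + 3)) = 90765 / 506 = 179.38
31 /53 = 0.58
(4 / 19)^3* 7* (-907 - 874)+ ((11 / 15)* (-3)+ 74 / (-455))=-74082493 / 624169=-118.69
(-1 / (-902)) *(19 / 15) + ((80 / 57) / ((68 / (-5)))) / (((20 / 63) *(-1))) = 1426787 / 4370190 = 0.33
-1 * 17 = -17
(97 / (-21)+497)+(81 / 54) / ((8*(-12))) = 661739 / 1344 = 492.37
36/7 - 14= -62/7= -8.86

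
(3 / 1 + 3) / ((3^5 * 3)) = 2 / 243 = 0.01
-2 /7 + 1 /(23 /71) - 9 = -998 /161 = -6.20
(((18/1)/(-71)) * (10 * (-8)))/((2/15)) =10800/71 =152.11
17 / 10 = 1.70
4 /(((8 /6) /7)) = 21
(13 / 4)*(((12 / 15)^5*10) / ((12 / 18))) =9984 / 625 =15.97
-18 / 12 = -3 / 2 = -1.50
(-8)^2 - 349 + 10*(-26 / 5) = -337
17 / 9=1.89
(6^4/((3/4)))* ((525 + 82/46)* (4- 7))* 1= -62809344/23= -2730841.04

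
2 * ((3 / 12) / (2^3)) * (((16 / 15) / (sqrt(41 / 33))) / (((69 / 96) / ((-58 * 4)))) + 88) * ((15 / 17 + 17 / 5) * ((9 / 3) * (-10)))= -12012 / 17 + 5404672 * sqrt(1353) / 80155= 1773.62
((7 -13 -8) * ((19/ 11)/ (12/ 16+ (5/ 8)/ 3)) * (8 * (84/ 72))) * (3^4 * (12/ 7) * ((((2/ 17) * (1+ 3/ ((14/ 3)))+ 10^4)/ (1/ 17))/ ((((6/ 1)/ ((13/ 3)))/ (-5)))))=5079208567680/ 253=20075923192.41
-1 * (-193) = 193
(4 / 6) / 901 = 2 / 2703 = 0.00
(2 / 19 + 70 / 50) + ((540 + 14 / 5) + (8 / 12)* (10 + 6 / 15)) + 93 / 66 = 3465101 / 6270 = 552.65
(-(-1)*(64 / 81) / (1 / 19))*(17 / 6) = 10336 / 243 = 42.53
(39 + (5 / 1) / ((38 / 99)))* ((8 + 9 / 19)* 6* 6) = 5729346 / 361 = 15870.76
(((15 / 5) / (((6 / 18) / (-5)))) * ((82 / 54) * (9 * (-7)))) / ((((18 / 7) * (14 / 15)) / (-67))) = -480725 / 4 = -120181.25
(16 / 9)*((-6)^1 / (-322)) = 16 / 483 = 0.03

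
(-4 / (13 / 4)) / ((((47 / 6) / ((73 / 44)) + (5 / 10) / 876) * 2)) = -0.13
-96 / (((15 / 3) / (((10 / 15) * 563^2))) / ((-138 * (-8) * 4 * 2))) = -179166093312 / 5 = -35833218662.40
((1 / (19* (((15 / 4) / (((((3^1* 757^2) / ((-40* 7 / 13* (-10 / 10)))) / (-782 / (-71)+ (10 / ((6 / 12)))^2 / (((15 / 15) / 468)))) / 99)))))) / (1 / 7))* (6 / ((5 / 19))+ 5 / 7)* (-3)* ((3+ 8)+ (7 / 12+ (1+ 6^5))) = -40684877458127123 / 175015526994000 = -232.46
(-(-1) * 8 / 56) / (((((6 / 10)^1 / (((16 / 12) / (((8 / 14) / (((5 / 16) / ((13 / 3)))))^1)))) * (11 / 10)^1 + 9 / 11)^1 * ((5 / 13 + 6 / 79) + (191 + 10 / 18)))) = 0.00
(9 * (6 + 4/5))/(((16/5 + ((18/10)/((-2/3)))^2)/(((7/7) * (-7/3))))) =-14280/1049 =-13.61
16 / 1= 16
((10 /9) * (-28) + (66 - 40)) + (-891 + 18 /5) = -40163 /45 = -892.51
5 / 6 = 0.83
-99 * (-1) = 99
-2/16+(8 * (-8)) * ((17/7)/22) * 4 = -17485/616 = -28.38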